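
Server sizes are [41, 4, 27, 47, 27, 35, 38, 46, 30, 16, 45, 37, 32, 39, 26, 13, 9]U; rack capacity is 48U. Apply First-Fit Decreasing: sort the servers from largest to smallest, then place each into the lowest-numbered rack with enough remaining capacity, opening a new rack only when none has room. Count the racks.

13

Sorted descending: 47, 46, 45, 41, 39, 38, 37, 35, 32, 30, 27, 27, 26, 16, 13, 9, 4.
Put 47U in rack 1; 1U remain.
Put 46U in rack 2; 2U remain.
Put 45U in rack 3; 3U remain.
Put 41U in rack 4; 7U remain.
Put 39U in rack 5; 9U remain.
Put 38U in rack 6; 10U remain.
Put 37U in rack 7; 11U remain.
Put 35U in rack 8; 13U remain.
Put 32U in rack 9; 16U remain.
Put 30U in rack 10; 18U remain.
Put 27U in rack 11; 21U remain.
Put 27U in rack 12; 21U remain.
Put 26U in rack 13; 22U remain.
Put 16U in rack 9; 0U remain.
Put 13U in rack 8; 0U remain.
Put 9U in rack 5; 0U remain.
Put 4U in rack 4; 3U remain.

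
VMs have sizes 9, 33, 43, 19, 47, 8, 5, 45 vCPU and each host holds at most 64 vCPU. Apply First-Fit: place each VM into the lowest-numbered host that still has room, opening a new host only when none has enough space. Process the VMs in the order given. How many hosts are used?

4

Put 9 vCPU in host 1; 55 vCPU remain.
Put 33 vCPU in host 1; 22 vCPU remain.
Put 43 vCPU in host 2; 21 vCPU remain.
Put 19 vCPU in host 1; 3 vCPU remain.
Put 47 vCPU in host 3; 17 vCPU remain.
Put 8 vCPU in host 2; 13 vCPU remain.
Put 5 vCPU in host 2; 8 vCPU remain.
Put 45 vCPU in host 4; 19 vCPU remain.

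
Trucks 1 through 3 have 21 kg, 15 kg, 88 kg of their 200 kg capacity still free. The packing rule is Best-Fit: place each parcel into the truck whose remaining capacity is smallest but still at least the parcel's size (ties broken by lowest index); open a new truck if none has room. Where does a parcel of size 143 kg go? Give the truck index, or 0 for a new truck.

0

No truck has ≥ 143 kg free, so a new truck is opened.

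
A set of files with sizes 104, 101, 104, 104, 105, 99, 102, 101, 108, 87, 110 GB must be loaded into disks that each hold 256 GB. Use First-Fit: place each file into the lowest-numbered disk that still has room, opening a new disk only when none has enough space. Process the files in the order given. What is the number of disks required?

6 disks

104 GB → disk 1 (remaining 152 GB)
101 GB → disk 1 (remaining 51 GB)
104 GB → disk 2 (remaining 152 GB)
104 GB → disk 2 (remaining 48 GB)
105 GB → disk 3 (remaining 151 GB)
99 GB → disk 3 (remaining 52 GB)
102 GB → disk 4 (remaining 154 GB)
101 GB → disk 4 (remaining 53 GB)
108 GB → disk 5 (remaining 148 GB)
87 GB → disk 5 (remaining 61 GB)
110 GB → disk 6 (remaining 146 GB)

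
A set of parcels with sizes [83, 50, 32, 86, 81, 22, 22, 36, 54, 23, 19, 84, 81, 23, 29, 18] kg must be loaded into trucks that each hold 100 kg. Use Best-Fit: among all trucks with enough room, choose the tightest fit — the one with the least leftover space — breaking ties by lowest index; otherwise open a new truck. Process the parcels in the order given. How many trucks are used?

Put 83 kg in truck 1; 17 kg remain.
Put 50 kg in truck 2; 50 kg remain.
Put 32 kg in truck 2; 18 kg remain.
Put 86 kg in truck 3; 14 kg remain.
Put 81 kg in truck 4; 19 kg remain.
Put 22 kg in truck 5; 78 kg remain.
Put 22 kg in truck 5; 56 kg remain.
Put 36 kg in truck 5; 20 kg remain.
Put 54 kg in truck 6; 46 kg remain.
Put 23 kg in truck 6; 23 kg remain.
Put 19 kg in truck 4; 0 kg remain.
Put 84 kg in truck 7; 16 kg remain.
Put 81 kg in truck 8; 19 kg remain.
Put 23 kg in truck 6; 0 kg remain.
Put 29 kg in truck 9; 71 kg remain.
Put 18 kg in truck 2; 0 kg remain.
Final trucks: [83] [50,32,18] [86] [81,19] [22,22,36] [54,23,23] [84] [81] [29].

9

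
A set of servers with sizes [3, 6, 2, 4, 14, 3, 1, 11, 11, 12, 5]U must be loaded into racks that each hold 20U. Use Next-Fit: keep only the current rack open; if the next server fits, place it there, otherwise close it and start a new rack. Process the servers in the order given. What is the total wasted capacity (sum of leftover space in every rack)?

rack 1: place 3U, 17U left
rack 1: place 6U, 11U left
rack 1: place 2U, 9U left
rack 1: place 4U, 5U left
rack 2: place 14U, 6U left
rack 2: place 3U, 3U left
rack 2: place 1U, 2U left
rack 3: place 11U, 9U left
rack 4: place 11U, 9U left
rack 5: place 12U, 8U left
rack 5: place 5U, 3U left
5 racks × 20U = 100U; used 72U; unused 28U.

28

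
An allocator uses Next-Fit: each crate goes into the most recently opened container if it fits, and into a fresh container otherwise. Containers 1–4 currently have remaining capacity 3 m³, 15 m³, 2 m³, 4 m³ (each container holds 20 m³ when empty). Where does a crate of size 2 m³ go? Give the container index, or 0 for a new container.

4

Next-Fit only looks at container 4, which has 4 m³ free.
2 m³ fits there.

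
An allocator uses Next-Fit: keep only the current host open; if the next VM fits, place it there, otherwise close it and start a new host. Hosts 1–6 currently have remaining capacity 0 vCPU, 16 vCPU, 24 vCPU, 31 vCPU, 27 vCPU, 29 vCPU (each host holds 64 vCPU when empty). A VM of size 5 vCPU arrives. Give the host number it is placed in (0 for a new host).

6

Next-Fit only looks at host 6, which has 29 vCPU free.
5 vCPU fits there.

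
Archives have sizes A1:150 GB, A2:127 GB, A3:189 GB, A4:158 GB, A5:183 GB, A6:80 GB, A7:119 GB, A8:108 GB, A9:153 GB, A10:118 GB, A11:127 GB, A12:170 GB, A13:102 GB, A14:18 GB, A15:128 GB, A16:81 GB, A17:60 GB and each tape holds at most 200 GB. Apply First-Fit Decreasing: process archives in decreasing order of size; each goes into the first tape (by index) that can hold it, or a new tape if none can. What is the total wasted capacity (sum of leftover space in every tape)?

529

Sorted descending: 189, 183, 170, 158, 153, 150, 128, 127, 127, 119, 118, 108, 102, 81, 80, 60, 18.
tape 1: place 189 GB, 11 GB left
tape 2: place 183 GB, 17 GB left
tape 3: place 170 GB, 30 GB left
tape 4: place 158 GB, 42 GB left
tape 5: place 153 GB, 47 GB left
tape 6: place 150 GB, 50 GB left
tape 7: place 128 GB, 72 GB left
tape 8: place 127 GB, 73 GB left
tape 9: place 127 GB, 73 GB left
tape 10: place 119 GB, 81 GB left
tape 11: place 118 GB, 82 GB left
tape 12: place 108 GB, 92 GB left
tape 13: place 102 GB, 98 GB left
tape 10: place 81 GB, 0 GB left
tape 11: place 80 GB, 2 GB left
tape 7: place 60 GB, 12 GB left
tape 3: place 18 GB, 12 GB left
13 tapes × 200 GB = 2600 GB; used 2071 GB; unused 529 GB.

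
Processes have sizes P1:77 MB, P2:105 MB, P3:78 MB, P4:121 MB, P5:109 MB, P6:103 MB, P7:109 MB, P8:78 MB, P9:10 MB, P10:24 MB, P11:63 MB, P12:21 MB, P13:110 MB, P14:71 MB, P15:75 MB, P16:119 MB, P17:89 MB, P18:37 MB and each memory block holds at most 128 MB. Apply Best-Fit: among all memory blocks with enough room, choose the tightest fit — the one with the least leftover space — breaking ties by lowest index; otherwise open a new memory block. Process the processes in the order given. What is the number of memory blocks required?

memory block 1: place P1 (77 MB), 51 MB left
memory block 2: place P2 (105 MB), 23 MB left
memory block 3: place P3 (78 MB), 50 MB left
memory block 4: place P4 (121 MB), 7 MB left
memory block 5: place P5 (109 MB), 19 MB left
memory block 6: place P6 (103 MB), 25 MB left
memory block 7: place P7 (109 MB), 19 MB left
memory block 8: place P8 (78 MB), 50 MB left
memory block 5: place P9 (10 MB), 9 MB left
memory block 6: place P10 (24 MB), 1 MB left
memory block 9: place P11 (63 MB), 65 MB left
memory block 2: place P12 (21 MB), 2 MB left
memory block 10: place P13 (110 MB), 18 MB left
memory block 11: place P14 (71 MB), 57 MB left
memory block 12: place P15 (75 MB), 53 MB left
memory block 13: place P16 (119 MB), 9 MB left
memory block 14: place P17 (89 MB), 39 MB left
memory block 14: place P18 (37 MB), 2 MB left

14 memory blocks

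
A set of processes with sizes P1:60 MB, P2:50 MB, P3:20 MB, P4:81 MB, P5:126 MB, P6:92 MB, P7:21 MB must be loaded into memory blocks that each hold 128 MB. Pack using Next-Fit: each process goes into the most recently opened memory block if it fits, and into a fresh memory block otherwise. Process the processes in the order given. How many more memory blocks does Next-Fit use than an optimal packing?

0

Next-Fit: [60,50] [20,81] [126] [92,21] → 4 memory blocks.
Total size 450 MB; any packing needs at least ⌈450/128⌉ = 4 memory blocks.
So 4 is already optimal.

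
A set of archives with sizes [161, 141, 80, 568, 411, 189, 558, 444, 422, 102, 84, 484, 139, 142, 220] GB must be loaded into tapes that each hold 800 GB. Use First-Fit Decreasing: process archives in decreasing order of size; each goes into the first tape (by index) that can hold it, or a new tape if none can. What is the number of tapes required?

6

Sorted descending: 568, 558, 484, 444, 422, 411, 220, 189, 161, 142, 141, 139, 102, 84, 80.
568 GB → tape 1 (remaining 232 GB)
558 GB → tape 2 (remaining 242 GB)
484 GB → tape 3 (remaining 316 GB)
444 GB → tape 4 (remaining 356 GB)
422 GB → tape 5 (remaining 378 GB)
411 GB → tape 6 (remaining 389 GB)
220 GB → tape 1 (remaining 12 GB)
189 GB → tape 2 (remaining 53 GB)
161 GB → tape 3 (remaining 155 GB)
142 GB → tape 3 (remaining 13 GB)
141 GB → tape 4 (remaining 215 GB)
139 GB → tape 4 (remaining 76 GB)
102 GB → tape 5 (remaining 276 GB)
84 GB → tape 5 (remaining 192 GB)
80 GB → tape 5 (remaining 112 GB)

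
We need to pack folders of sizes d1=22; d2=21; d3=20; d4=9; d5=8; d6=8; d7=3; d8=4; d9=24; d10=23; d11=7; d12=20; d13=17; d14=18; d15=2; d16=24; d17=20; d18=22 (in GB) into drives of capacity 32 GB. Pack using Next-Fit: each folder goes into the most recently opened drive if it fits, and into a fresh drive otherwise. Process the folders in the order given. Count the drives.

12

d1 (22 GB) → drive 1 (remaining 10 GB)
d2 (21 GB) → drive 2 (remaining 11 GB)
d3 (20 GB) → drive 3 (remaining 12 GB)
d4 (9 GB) → drive 3 (remaining 3 GB)
d5 (8 GB) → drive 4 (remaining 24 GB)
d6 (8 GB) → drive 4 (remaining 16 GB)
d7 (3 GB) → drive 4 (remaining 13 GB)
d8 (4 GB) → drive 4 (remaining 9 GB)
d9 (24 GB) → drive 5 (remaining 8 GB)
d10 (23 GB) → drive 6 (remaining 9 GB)
d11 (7 GB) → drive 6 (remaining 2 GB)
d12 (20 GB) → drive 7 (remaining 12 GB)
d13 (17 GB) → drive 8 (remaining 15 GB)
d14 (18 GB) → drive 9 (remaining 14 GB)
d15 (2 GB) → drive 9 (remaining 12 GB)
d16 (24 GB) → drive 10 (remaining 8 GB)
d17 (20 GB) → drive 11 (remaining 12 GB)
d18 (22 GB) → drive 12 (remaining 10 GB)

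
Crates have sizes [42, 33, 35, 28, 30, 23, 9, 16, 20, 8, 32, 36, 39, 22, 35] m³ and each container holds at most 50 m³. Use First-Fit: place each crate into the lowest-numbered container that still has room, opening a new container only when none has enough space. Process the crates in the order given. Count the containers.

10

container 1: place 42 m³, 8 m³ left
container 2: place 33 m³, 17 m³ left
container 3: place 35 m³, 15 m³ left
container 4: place 28 m³, 22 m³ left
container 5: place 30 m³, 20 m³ left
container 6: place 23 m³, 27 m³ left
container 2: place 9 m³, 8 m³ left
container 4: place 16 m³, 6 m³ left
container 5: place 20 m³, 0 m³ left
container 1: place 8 m³, 0 m³ left
container 7: place 32 m³, 18 m³ left
container 8: place 36 m³, 14 m³ left
container 9: place 39 m³, 11 m³ left
container 6: place 22 m³, 5 m³ left
container 10: place 35 m³, 15 m³ left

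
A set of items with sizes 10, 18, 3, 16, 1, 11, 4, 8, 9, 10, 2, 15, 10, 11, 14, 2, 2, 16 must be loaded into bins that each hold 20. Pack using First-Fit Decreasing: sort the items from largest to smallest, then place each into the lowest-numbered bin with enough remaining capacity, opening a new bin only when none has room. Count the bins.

Sorted descending: 18, 16, 16, 15, 14, 11, 11, 10, 10, 10, 9, 8, 4, 3, 2, 2, 2, 1.
bin 1: place 18, 2 left
bin 2: place 16, 4 left
bin 3: place 16, 4 left
bin 4: place 15, 5 left
bin 5: place 14, 6 left
bin 6: place 11, 9 left
bin 7: place 11, 9 left
bin 8: place 10, 10 left
bin 8: place 10, 0 left
bin 9: place 10, 10 left
bin 6: place 9, 0 left
bin 7: place 8, 1 left
bin 2: place 4, 0 left
bin 3: place 3, 1 left
bin 1: place 2, 0 left
bin 4: place 2, 3 left
bin 4: place 2, 1 left
bin 3: place 1, 0 left

9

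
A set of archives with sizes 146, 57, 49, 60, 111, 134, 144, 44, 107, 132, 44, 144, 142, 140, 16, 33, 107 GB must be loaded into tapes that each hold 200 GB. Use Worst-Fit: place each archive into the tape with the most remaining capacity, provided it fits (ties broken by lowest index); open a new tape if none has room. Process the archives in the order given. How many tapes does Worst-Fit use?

tape 1: place 146 GB, 54 GB left
tape 2: place 57 GB, 143 GB left
tape 2: place 49 GB, 94 GB left
tape 2: place 60 GB, 34 GB left
tape 3: place 111 GB, 89 GB left
tape 4: place 134 GB, 66 GB left
tape 5: place 144 GB, 56 GB left
tape 3: place 44 GB, 45 GB left
tape 6: place 107 GB, 93 GB left
tape 7: place 132 GB, 68 GB left
tape 6: place 44 GB, 49 GB left
tape 8: place 144 GB, 56 GB left
tape 9: place 142 GB, 58 GB left
tape 10: place 140 GB, 60 GB left
tape 7: place 16 GB, 52 GB left
tape 4: place 33 GB, 33 GB left
tape 11: place 107 GB, 93 GB left

11 tapes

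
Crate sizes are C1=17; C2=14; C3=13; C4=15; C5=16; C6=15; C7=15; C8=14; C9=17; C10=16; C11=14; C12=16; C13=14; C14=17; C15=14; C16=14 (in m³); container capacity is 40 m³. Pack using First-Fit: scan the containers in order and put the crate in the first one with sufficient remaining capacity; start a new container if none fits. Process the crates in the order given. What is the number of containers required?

container 1: place C1 (17 m³), 23 m³ left
container 1: place C2 (14 m³), 9 m³ left
container 2: place C3 (13 m³), 27 m³ left
container 2: place C4 (15 m³), 12 m³ left
container 3: place C5 (16 m³), 24 m³ left
container 3: place C6 (15 m³), 9 m³ left
container 4: place C7 (15 m³), 25 m³ left
container 4: place C8 (14 m³), 11 m³ left
container 5: place C9 (17 m³), 23 m³ left
container 5: place C10 (16 m³), 7 m³ left
container 6: place C11 (14 m³), 26 m³ left
container 6: place C12 (16 m³), 10 m³ left
container 7: place C13 (14 m³), 26 m³ left
container 7: place C14 (17 m³), 9 m³ left
container 8: place C15 (14 m³), 26 m³ left
container 8: place C16 (14 m³), 12 m³ left
Final containers: [17,14] [13,15] [16,15] [15,14] [17,16] [14,16] [14,17] [14,14].

8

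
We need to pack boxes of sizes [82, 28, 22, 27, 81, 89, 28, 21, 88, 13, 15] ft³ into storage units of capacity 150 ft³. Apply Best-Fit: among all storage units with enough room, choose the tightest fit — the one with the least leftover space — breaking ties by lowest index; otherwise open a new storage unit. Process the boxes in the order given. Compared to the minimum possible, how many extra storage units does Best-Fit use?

0

Best-Fit: [82,28,22,15] [27,81,28,13] [89,21] [88] → 4 storage units.
Total size 494 ft³; any packing needs at least ⌈494/150⌉ = 4 storage units.
So 4 is already optimal.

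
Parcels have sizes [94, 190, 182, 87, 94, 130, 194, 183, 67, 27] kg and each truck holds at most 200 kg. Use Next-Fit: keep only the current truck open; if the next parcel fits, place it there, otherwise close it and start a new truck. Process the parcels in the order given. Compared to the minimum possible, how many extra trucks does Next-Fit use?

Next-Fit: [94] [190] [182] [87,94] [130] [194] [183] [67,27] → 8 trucks.
Total size 1248 kg; any packing needs at least ⌈1248/200⌉ = 7 trucks.
An optimal packing achieves that bound: [194] [190] [183] [182] [130,67] [94,94] [87,27] → 7 trucks.
Excess: 8 − 7 = 1.

1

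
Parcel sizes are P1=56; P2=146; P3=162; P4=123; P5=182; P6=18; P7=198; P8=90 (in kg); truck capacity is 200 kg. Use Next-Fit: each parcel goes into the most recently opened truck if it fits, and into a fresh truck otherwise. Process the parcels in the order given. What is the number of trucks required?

7 trucks

truck 1: place P1 (56 kg), 144 kg left
truck 2: place P2 (146 kg), 54 kg left
truck 3: place P3 (162 kg), 38 kg left
truck 4: place P4 (123 kg), 77 kg left
truck 5: place P5 (182 kg), 18 kg left
truck 5: place P6 (18 kg), 0 kg left
truck 6: place P7 (198 kg), 2 kg left
truck 7: place P8 (90 kg), 110 kg left
Final trucks: [56] [146] [162] [123] [182,18] [198] [90].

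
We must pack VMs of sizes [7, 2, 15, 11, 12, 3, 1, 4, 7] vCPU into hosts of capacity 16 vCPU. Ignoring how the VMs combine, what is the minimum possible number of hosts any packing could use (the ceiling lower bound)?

Total size = 7 + 2 + 15 + 11 + 12 + 3 + 1 + 4 + 7 = 62 vCPU.
⌈62 / 16⌉ = 4.

4 hosts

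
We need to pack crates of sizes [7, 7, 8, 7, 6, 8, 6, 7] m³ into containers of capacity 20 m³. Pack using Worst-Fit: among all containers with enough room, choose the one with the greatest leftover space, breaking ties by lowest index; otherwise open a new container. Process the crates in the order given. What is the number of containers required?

4

container 1: place 7 m³, 13 m³ left
container 1: place 7 m³, 6 m³ left
container 2: place 8 m³, 12 m³ left
container 2: place 7 m³, 5 m³ left
container 1: place 6 m³, 0 m³ left
container 3: place 8 m³, 12 m³ left
container 3: place 6 m³, 6 m³ left
container 4: place 7 m³, 13 m³ left
Final containers: [7,7,6] [8,7] [8,6] [7].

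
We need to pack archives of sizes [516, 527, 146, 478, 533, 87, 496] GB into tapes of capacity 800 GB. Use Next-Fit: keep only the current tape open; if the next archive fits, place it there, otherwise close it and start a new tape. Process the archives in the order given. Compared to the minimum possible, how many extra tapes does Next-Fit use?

Next-Fit: [516] [527,146] [478] [533,87] [496] → 5 tapes.
5 archives exceed 400 GB (half the capacity), and no two of those can share a tape, so at least 5 tapes are needed.
So 5 is already optimal.

0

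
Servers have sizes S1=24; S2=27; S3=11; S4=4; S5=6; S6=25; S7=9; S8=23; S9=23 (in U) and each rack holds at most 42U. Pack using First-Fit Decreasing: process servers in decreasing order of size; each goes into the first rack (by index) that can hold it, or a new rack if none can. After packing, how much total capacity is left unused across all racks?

58

Sorted descending: 27, 25, 24, 23, 23, 11, 9, 6, 4.
Put 27U in rack 1; 15U remain.
Put 25U in rack 2; 17U remain.
Put 24U in rack 3; 18U remain.
Put 23U in rack 4; 19U remain.
Put 23U in rack 5; 19U remain.
Put 11U in rack 1; 4U remain.
Put 9U in rack 2; 8U remain.
Put 6U in rack 2; 2U remain.
Put 4U in rack 1; 0U remain.
5 racks × 42U = 210U; used 152U; unused 58U.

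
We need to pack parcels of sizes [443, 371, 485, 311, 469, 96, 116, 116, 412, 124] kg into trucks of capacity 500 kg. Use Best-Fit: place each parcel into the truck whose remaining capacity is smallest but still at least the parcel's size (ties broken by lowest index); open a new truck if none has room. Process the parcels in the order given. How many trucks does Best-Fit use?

7 trucks

truck 1: place 443 kg, 57 kg left
truck 2: place 371 kg, 129 kg left
truck 3: place 485 kg, 15 kg left
truck 4: place 311 kg, 189 kg left
truck 5: place 469 kg, 31 kg left
truck 2: place 96 kg, 33 kg left
truck 4: place 116 kg, 73 kg left
truck 6: place 116 kg, 384 kg left
truck 7: place 412 kg, 88 kg left
truck 6: place 124 kg, 260 kg left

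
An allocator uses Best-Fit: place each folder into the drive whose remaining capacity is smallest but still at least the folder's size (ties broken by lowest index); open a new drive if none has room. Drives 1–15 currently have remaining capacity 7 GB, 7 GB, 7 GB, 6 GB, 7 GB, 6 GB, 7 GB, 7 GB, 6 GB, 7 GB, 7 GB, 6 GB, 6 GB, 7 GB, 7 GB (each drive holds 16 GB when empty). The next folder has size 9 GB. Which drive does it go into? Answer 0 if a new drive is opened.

No drive has ≥ 9 GB free, so a new drive is opened.

0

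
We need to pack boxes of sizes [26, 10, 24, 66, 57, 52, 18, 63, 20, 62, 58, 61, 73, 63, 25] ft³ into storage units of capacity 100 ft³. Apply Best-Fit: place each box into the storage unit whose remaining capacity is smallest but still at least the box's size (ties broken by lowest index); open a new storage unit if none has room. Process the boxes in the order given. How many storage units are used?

Put 26 ft³ in storage unit 1; 74 ft³ remain.
Put 10 ft³ in storage unit 1; 64 ft³ remain.
Put 24 ft³ in storage unit 1; 40 ft³ remain.
Put 66 ft³ in storage unit 2; 34 ft³ remain.
Put 57 ft³ in storage unit 3; 43 ft³ remain.
Put 52 ft³ in storage unit 4; 48 ft³ remain.
Put 18 ft³ in storage unit 2; 16 ft³ remain.
Put 63 ft³ in storage unit 5; 37 ft³ remain.
Put 20 ft³ in storage unit 5; 17 ft³ remain.
Put 62 ft³ in storage unit 6; 38 ft³ remain.
Put 58 ft³ in storage unit 7; 42 ft³ remain.
Put 61 ft³ in storage unit 8; 39 ft³ remain.
Put 73 ft³ in storage unit 9; 27 ft³ remain.
Put 63 ft³ in storage unit 10; 37 ft³ remain.
Put 25 ft³ in storage unit 9; 2 ft³ remain.

10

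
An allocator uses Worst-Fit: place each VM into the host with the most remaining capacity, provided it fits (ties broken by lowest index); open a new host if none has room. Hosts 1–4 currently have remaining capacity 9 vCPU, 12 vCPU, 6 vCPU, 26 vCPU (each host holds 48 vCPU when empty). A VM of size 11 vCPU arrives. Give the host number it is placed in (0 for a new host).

4

Hosts with room: host 2 (12 vCPU), host 4 (26 vCPU).
Most room is host 4 with 26 vCPU free.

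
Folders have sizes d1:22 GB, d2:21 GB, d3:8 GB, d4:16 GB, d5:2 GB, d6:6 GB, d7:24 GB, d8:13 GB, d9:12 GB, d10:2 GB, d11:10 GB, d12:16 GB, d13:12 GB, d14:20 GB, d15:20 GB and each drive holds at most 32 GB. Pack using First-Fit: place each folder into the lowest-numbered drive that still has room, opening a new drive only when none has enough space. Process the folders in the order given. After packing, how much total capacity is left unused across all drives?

52

d1 (22 GB) → drive 1 (remaining 10 GB)
d2 (21 GB) → drive 2 (remaining 11 GB)
d3 (8 GB) → drive 1 (remaining 2 GB)
d4 (16 GB) → drive 3 (remaining 16 GB)
d5 (2 GB) → drive 1 (remaining 0 GB)
d6 (6 GB) → drive 2 (remaining 5 GB)
d7 (24 GB) → drive 4 (remaining 8 GB)
d8 (13 GB) → drive 3 (remaining 3 GB)
d9 (12 GB) → drive 5 (remaining 20 GB)
d10 (2 GB) → drive 2 (remaining 3 GB)
d11 (10 GB) → drive 5 (remaining 10 GB)
d12 (16 GB) → drive 6 (remaining 16 GB)
d13 (12 GB) → drive 6 (remaining 4 GB)
d14 (20 GB) → drive 7 (remaining 12 GB)
d15 (20 GB) → drive 8 (remaining 12 GB)
8 drives × 32 GB = 256 GB; used 204 GB; unused 52 GB.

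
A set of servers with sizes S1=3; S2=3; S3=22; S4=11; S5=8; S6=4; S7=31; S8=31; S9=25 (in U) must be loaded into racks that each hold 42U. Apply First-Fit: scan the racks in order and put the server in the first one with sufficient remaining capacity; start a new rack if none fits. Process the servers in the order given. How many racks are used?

4

S1 (3U) → rack 1 (remaining 39U)
S2 (3U) → rack 1 (remaining 36U)
S3 (22U) → rack 1 (remaining 14U)
S4 (11U) → rack 1 (remaining 3U)
S5 (8U) → rack 2 (remaining 34U)
S6 (4U) → rack 2 (remaining 30U)
S7 (31U) → rack 3 (remaining 11U)
S8 (31U) → rack 4 (remaining 11U)
S9 (25U) → rack 2 (remaining 5U)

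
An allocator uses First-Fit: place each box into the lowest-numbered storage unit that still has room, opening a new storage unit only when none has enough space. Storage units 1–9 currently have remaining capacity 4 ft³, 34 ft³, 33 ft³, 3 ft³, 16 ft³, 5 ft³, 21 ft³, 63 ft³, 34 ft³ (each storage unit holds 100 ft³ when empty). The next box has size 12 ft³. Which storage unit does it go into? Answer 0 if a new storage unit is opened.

Storage units with room: storage unit 2 (34 ft³), storage unit 3 (33 ft³), storage unit 5 (16 ft³), storage unit 7 (21 ft³), storage unit 8 (63 ft³), storage unit 9 (34 ft³).
The first with room is storage unit 2.

2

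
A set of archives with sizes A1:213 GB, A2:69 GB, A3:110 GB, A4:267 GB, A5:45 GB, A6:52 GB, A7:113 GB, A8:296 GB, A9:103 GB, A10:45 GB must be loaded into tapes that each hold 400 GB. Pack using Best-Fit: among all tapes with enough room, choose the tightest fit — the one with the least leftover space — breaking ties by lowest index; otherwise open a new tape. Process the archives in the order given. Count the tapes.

4

Put A1 (213 GB) in tape 1; 187 GB remain.
Put A2 (69 GB) in tape 1; 118 GB remain.
Put A3 (110 GB) in tape 1; 8 GB remain.
Put A4 (267 GB) in tape 2; 133 GB remain.
Put A5 (45 GB) in tape 2; 88 GB remain.
Put A6 (52 GB) in tape 2; 36 GB remain.
Put A7 (113 GB) in tape 3; 287 GB remain.
Put A8 (296 GB) in tape 4; 104 GB remain.
Put A9 (103 GB) in tape 4; 1 GB remain.
Put A10 (45 GB) in tape 3; 242 GB remain.
Final tapes: [213,69,110] [267,45,52] [113,45] [296,103].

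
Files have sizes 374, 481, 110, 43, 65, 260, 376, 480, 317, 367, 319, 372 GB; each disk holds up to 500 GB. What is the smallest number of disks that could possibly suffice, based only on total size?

8 disks

Total size = 374 + 481 + 110 + 43 + 65 + 260 + 376 + 480 + 317 + 367 + 319 + 372 = 3564 GB.
⌈3564 / 500⌉ = 8.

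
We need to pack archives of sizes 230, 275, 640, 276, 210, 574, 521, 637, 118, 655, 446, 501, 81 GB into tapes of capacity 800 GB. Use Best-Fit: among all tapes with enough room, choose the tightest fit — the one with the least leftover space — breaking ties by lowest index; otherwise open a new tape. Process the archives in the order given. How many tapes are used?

230 GB → tape 1 (remaining 570 GB)
275 GB → tape 1 (remaining 295 GB)
640 GB → tape 2 (remaining 160 GB)
276 GB → tape 1 (remaining 19 GB)
210 GB → tape 3 (remaining 590 GB)
574 GB → tape 3 (remaining 16 GB)
521 GB → tape 4 (remaining 279 GB)
637 GB → tape 5 (remaining 163 GB)
118 GB → tape 2 (remaining 42 GB)
655 GB → tape 6 (remaining 145 GB)
446 GB → tape 7 (remaining 354 GB)
501 GB → tape 8 (remaining 299 GB)
81 GB → tape 6 (remaining 64 GB)
Final tapes: [230,275,276] [640,118] [210,574] [521] [637] [655,81] [446] [501].

8 tapes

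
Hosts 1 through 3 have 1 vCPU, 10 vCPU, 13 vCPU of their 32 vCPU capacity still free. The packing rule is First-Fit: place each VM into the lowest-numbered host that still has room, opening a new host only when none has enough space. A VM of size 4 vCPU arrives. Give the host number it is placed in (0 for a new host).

Hosts with room: host 2 (10 vCPU), host 3 (13 vCPU).
The first with room is host 2.

2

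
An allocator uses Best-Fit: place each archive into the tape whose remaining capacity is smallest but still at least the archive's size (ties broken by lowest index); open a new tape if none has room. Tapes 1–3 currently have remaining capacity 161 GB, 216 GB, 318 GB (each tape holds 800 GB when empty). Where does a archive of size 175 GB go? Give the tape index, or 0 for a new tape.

2

Tapes with room: tape 2 (216 GB), tape 3 (318 GB).
Tightest fit is tape 2 with 216 GB free.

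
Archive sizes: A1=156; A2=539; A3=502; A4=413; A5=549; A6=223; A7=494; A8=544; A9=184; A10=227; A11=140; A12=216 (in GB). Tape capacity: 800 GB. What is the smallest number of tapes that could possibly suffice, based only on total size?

6

Total size = 156 + 539 + 502 + 413 + 549 + 223 + 494 + 544 + 184 + 227 + 140 + 216 = 4187 GB.
⌈4187 / 800⌉ = 6.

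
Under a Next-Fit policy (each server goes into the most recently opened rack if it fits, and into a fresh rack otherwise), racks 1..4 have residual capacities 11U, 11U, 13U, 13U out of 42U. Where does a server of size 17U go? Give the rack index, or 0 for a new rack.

0

Next-Fit only looks at rack 4, which has 13U free.
17U does not fit, so a new rack is opened.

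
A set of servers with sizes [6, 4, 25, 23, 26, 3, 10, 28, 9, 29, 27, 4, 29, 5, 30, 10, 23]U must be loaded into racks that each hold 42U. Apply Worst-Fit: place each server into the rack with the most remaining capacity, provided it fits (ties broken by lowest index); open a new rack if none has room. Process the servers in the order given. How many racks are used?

9 racks

6U → rack 1 (remaining 36U)
4U → rack 1 (remaining 32U)
25U → rack 1 (remaining 7U)
23U → rack 2 (remaining 19U)
26U → rack 3 (remaining 16U)
3U → rack 2 (remaining 16U)
10U → rack 2 (remaining 6U)
28U → rack 4 (remaining 14U)
9U → rack 3 (remaining 7U)
29U → rack 5 (remaining 13U)
27U → rack 6 (remaining 15U)
4U → rack 6 (remaining 11U)
29U → rack 7 (remaining 13U)
5U → rack 4 (remaining 9U)
30U → rack 8 (remaining 12U)
10U → rack 5 (remaining 3U)
23U → rack 9 (remaining 19U)
Final racks: [6,4,25] [23,3,10] [26,9] [28,5] [29,10] [27,4] [29] [30] [23].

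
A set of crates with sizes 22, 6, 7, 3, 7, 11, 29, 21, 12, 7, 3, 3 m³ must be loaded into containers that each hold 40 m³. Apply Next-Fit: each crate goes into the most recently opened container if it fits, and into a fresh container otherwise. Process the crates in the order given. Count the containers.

5

Put 22 m³ in container 1; 18 m³ remain.
Put 6 m³ in container 1; 12 m³ remain.
Put 7 m³ in container 1; 5 m³ remain.
Put 3 m³ in container 1; 2 m³ remain.
Put 7 m³ in container 2; 33 m³ remain.
Put 11 m³ in container 2; 22 m³ remain.
Put 29 m³ in container 3; 11 m³ remain.
Put 21 m³ in container 4; 19 m³ remain.
Put 12 m³ in container 4; 7 m³ remain.
Put 7 m³ in container 4; 0 m³ remain.
Put 3 m³ in container 5; 37 m³ remain.
Put 3 m³ in container 5; 34 m³ remain.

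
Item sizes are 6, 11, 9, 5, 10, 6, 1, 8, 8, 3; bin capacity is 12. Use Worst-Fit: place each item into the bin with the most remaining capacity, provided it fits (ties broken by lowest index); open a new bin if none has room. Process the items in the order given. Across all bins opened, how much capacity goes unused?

17

bin 1: place 6, 6 left
bin 2: place 11, 1 left
bin 3: place 9, 3 left
bin 1: place 5, 1 left
bin 4: place 10, 2 left
bin 5: place 6, 6 left
bin 5: place 1, 5 left
bin 6: place 8, 4 left
bin 7: place 8, 4 left
bin 5: place 3, 2 left
7 bins × 12 = 84; used 67; unused 17.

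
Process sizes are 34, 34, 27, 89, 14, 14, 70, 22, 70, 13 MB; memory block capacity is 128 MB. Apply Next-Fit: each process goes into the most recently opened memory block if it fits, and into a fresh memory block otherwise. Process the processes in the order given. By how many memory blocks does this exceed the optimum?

0

Next-Fit: [34,34,27] [89,14,14] [70,22] [70,13] → 4 memory blocks.
Total size 387 MB; any packing needs at least ⌈387/128⌉ = 4 memory blocks.
So 4 is already optimal.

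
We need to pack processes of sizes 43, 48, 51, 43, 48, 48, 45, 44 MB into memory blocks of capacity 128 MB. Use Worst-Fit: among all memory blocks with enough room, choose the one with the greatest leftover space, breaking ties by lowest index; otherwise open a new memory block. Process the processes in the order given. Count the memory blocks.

4

memory block 1: place 43 MB, 85 MB left
memory block 1: place 48 MB, 37 MB left
memory block 2: place 51 MB, 77 MB left
memory block 2: place 43 MB, 34 MB left
memory block 3: place 48 MB, 80 MB left
memory block 3: place 48 MB, 32 MB left
memory block 4: place 45 MB, 83 MB left
memory block 4: place 44 MB, 39 MB left
Final memory blocks: [43,48] [51,43] [48,48] [45,44].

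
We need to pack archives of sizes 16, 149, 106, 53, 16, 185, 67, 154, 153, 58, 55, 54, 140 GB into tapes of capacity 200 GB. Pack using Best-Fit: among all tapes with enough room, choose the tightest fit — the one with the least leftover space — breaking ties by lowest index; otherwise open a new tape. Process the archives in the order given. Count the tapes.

tape 1: place 16 GB, 184 GB left
tape 1: place 149 GB, 35 GB left
tape 2: place 106 GB, 94 GB left
tape 2: place 53 GB, 41 GB left
tape 1: place 16 GB, 19 GB left
tape 3: place 185 GB, 15 GB left
tape 4: place 67 GB, 133 GB left
tape 5: place 154 GB, 46 GB left
tape 6: place 153 GB, 47 GB left
tape 4: place 58 GB, 75 GB left
tape 4: place 55 GB, 20 GB left
tape 7: place 54 GB, 146 GB left
tape 7: place 140 GB, 6 GB left

7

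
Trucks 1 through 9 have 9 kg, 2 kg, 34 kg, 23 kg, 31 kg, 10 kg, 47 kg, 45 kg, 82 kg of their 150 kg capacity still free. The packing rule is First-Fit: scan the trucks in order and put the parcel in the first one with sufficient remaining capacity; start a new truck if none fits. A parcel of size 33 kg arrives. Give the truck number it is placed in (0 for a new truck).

Trucks with room: truck 3 (34 kg), truck 7 (47 kg), truck 8 (45 kg), truck 9 (82 kg).
The first with room is truck 3.

3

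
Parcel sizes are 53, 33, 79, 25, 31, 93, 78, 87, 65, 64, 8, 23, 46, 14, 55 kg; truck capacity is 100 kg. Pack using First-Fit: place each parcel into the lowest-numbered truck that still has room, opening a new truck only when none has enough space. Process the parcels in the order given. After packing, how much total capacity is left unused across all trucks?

53 kg → truck 1 (remaining 47 kg)
33 kg → truck 1 (remaining 14 kg)
79 kg → truck 2 (remaining 21 kg)
25 kg → truck 3 (remaining 75 kg)
31 kg → truck 3 (remaining 44 kg)
93 kg → truck 4 (remaining 7 kg)
78 kg → truck 5 (remaining 22 kg)
87 kg → truck 6 (remaining 13 kg)
65 kg → truck 7 (remaining 35 kg)
64 kg → truck 8 (remaining 36 kg)
8 kg → truck 1 (remaining 6 kg)
23 kg → truck 3 (remaining 21 kg)
46 kg → truck 9 (remaining 54 kg)
14 kg → truck 2 (remaining 7 kg)
55 kg → truck 10 (remaining 45 kg)
10 trucks × 100 kg = 1000 kg; used 754 kg; unused 246 kg.

246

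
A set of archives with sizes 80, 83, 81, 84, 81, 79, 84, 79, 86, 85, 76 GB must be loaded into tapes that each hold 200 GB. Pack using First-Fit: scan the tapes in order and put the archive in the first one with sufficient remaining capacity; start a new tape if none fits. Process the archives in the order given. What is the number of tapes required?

80 GB → tape 1 (remaining 120 GB)
83 GB → tape 1 (remaining 37 GB)
81 GB → tape 2 (remaining 119 GB)
84 GB → tape 2 (remaining 35 GB)
81 GB → tape 3 (remaining 119 GB)
79 GB → tape 3 (remaining 40 GB)
84 GB → tape 4 (remaining 116 GB)
79 GB → tape 4 (remaining 37 GB)
86 GB → tape 5 (remaining 114 GB)
85 GB → tape 5 (remaining 29 GB)
76 GB → tape 6 (remaining 124 GB)

6 tapes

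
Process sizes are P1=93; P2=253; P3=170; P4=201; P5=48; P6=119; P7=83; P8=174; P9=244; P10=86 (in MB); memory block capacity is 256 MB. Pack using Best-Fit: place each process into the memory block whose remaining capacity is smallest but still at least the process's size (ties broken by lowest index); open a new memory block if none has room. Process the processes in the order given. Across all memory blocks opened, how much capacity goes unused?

321

Put P1 (93 MB) in memory block 1; 163 MB remain.
Put P2 (253 MB) in memory block 2; 3 MB remain.
Put P3 (170 MB) in memory block 3; 86 MB remain.
Put P4 (201 MB) in memory block 4; 55 MB remain.
Put P5 (48 MB) in memory block 4; 7 MB remain.
Put P6 (119 MB) in memory block 1; 44 MB remain.
Put P7 (83 MB) in memory block 3; 3 MB remain.
Put P8 (174 MB) in memory block 5; 82 MB remain.
Put P9 (244 MB) in memory block 6; 12 MB remain.
Put P10 (86 MB) in memory block 7; 170 MB remain.
7 memory blocks × 256 MB = 1792 MB; used 1471 MB; unused 321 MB.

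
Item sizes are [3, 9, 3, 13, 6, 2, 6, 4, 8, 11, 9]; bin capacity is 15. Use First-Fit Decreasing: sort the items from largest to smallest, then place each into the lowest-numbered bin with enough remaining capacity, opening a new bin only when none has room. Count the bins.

5 bins

Sorted descending: 13, 11, 9, 9, 8, 6, 6, 4, 3, 3, 2.
13 → bin 1 (remaining 2)
11 → bin 2 (remaining 4)
9 → bin 3 (remaining 6)
9 → bin 4 (remaining 6)
8 → bin 5 (remaining 7)
6 → bin 3 (remaining 0)
6 → bin 4 (remaining 0)
4 → bin 2 (remaining 0)
3 → bin 5 (remaining 4)
3 → bin 5 (remaining 1)
2 → bin 1 (remaining 0)
Final bins: [13,2] [11,4] [9,6] [9,6] [8,3,3].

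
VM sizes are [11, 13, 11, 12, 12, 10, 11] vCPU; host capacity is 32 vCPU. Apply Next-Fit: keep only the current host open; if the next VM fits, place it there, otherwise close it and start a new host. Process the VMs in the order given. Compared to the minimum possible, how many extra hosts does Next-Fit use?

1

Next-Fit: [11,13] [11,12] [12,10] [11] → 4 hosts.
Total size 80 vCPU; any packing needs at least ⌈80/32⌉ = 3 hosts.
An optimal packing achieves that bound: [13,12] [12,11] [11,11,10] → 3 hosts.
Excess: 4 − 3 = 1.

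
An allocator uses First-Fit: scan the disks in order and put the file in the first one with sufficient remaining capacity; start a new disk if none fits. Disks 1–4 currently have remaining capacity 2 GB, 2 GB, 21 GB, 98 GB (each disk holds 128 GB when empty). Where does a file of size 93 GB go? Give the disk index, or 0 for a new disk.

Disks with room: disk 4 (98 GB).
The first with room is disk 4.

4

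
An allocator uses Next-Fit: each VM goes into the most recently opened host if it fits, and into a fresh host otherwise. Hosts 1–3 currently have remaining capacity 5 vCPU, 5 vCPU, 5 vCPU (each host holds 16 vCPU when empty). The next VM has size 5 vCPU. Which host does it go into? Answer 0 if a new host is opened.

3

Next-Fit only looks at host 3, which has 5 vCPU free.
5 vCPU fits there.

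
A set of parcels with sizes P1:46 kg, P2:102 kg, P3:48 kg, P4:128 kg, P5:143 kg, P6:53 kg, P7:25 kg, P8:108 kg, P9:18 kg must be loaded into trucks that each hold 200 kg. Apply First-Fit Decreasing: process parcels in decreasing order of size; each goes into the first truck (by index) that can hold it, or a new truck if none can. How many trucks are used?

Sorted descending: 143, 128, 108, 102, 53, 48, 46, 25, 18.
143 kg → truck 1 (remaining 57 kg)
128 kg → truck 2 (remaining 72 kg)
108 kg → truck 3 (remaining 92 kg)
102 kg → truck 4 (remaining 98 kg)
53 kg → truck 1 (remaining 4 kg)
48 kg → truck 2 (remaining 24 kg)
46 kg → truck 3 (remaining 46 kg)
25 kg → truck 3 (remaining 21 kg)
18 kg → truck 2 (remaining 6 kg)

4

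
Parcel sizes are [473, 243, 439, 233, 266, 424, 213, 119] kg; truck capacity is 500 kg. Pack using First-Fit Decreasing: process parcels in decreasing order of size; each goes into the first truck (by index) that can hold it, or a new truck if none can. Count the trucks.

Sorted descending: 473, 439, 424, 266, 243, 233, 213, 119.
Put 473 kg in truck 1; 27 kg remain.
Put 439 kg in truck 2; 61 kg remain.
Put 424 kg in truck 3; 76 kg remain.
Put 266 kg in truck 4; 234 kg remain.
Put 243 kg in truck 5; 257 kg remain.
Put 233 kg in truck 4; 1 kg remain.
Put 213 kg in truck 5; 44 kg remain.
Put 119 kg in truck 6; 381 kg remain.

6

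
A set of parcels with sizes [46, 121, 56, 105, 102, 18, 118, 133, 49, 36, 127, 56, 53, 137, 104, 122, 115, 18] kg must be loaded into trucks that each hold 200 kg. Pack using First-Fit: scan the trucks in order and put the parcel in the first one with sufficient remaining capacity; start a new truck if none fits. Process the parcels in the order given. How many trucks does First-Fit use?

46 kg → truck 1 (remaining 154 kg)
121 kg → truck 1 (remaining 33 kg)
56 kg → truck 2 (remaining 144 kg)
105 kg → truck 2 (remaining 39 kg)
102 kg → truck 3 (remaining 98 kg)
18 kg → truck 1 (remaining 15 kg)
118 kg → truck 4 (remaining 82 kg)
133 kg → truck 5 (remaining 67 kg)
49 kg → truck 3 (remaining 49 kg)
36 kg → truck 2 (remaining 3 kg)
127 kg → truck 6 (remaining 73 kg)
56 kg → truck 4 (remaining 26 kg)
53 kg → truck 5 (remaining 14 kg)
137 kg → truck 7 (remaining 63 kg)
104 kg → truck 8 (remaining 96 kg)
122 kg → truck 9 (remaining 78 kg)
115 kg → truck 10 (remaining 85 kg)
18 kg → truck 3 (remaining 31 kg)
Final trucks: [46,121,18] [56,105,36] [102,49,18] [118,56] [133,53] [127] [137] [104] [122] [115].

10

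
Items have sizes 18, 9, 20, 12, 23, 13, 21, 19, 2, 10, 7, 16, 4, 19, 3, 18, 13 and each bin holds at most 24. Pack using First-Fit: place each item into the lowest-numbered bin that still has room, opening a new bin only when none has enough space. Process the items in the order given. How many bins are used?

11 bins

18 → bin 1 (remaining 6)
9 → bin 2 (remaining 15)
20 → bin 3 (remaining 4)
12 → bin 2 (remaining 3)
23 → bin 4 (remaining 1)
13 → bin 5 (remaining 11)
21 → bin 6 (remaining 3)
19 → bin 7 (remaining 5)
2 → bin 1 (remaining 4)
10 → bin 5 (remaining 1)
7 → bin 8 (remaining 17)
16 → bin 8 (remaining 1)
4 → bin 1 (remaining 0)
19 → bin 9 (remaining 5)
3 → bin 2 (remaining 0)
18 → bin 10 (remaining 6)
13 → bin 11 (remaining 11)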